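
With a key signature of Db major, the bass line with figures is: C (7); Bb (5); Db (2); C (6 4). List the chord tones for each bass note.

C, Eb, Gb, Bb | Bb, Db, F | Db, Eb, Gb, Bb | C, F, Ab

C (7/5/3): C, Eb, Gb, Bb.
Bb (5/3): Bb, Db, F.
Db (6/4/2): Db, Eb, Gb, Bb.
C (6/4): C, F, Ab.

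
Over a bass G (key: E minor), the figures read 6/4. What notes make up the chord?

A fourth above G in this key is C.
A sixth above G in this key is E.
Together with the bass G, this spells C major in second inversion.

G, C, E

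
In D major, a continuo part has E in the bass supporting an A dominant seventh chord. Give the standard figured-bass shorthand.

4/3

E is the fifth of A dominant seventh, so the chord is in second inversion.
A seventh chord in second inversion is figured 6/4/3, conventionally abbreviated 4/3.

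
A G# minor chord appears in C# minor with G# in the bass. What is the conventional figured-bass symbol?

G# is the root of G# minor, so the chord is in root position.
A triad in root position is figured 5/3, conventionally abbreviated (no figures — root-position triad).

no figures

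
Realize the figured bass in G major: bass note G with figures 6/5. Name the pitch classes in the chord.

The written figures 6/5 are shorthand for 6/5/3: the 3 is implied.
A third above G in this key is B.
A fifth above G in this key is D.
A sixth above G in this key is E.
Together with the bass G, this spells E minor seventh in first inversion.

G, B, D, E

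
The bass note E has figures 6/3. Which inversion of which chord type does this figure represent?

triad, first inversion

Intervals of 6/3 above the bass form a triad; the bass is the third, so this is first inversion.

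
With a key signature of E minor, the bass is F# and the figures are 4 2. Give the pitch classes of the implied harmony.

The written figures 4 2 are shorthand for 6/4/2: the 6 is implied.
A second above F# in this key is G.
A fourth above F# in this key is B.
A sixth above F# in this key is D.
Together with the bass F#, this spells G major seventh in third inversion.

F#, G, B, D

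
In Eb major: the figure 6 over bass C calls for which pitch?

Ab

Counting 5 letter steps above C lands on A; in Eb major, that letter is Ab.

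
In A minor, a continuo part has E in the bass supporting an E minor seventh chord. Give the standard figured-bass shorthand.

7

E is the root of E minor seventh, so the chord is in root position.
A seventh chord in root position is figured 7/5/3, conventionally abbreviated 7.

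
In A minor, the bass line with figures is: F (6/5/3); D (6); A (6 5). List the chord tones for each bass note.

F (6/5/3): F, A, C, D.
D (6/3): D, F, B.
A (6/5/3): A, C, E, F.

F, A, C, D | D, F, B | A, C, E, F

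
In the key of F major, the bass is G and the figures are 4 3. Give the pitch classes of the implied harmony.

G, Bb, C, E

The written figures 4 3 are shorthand for 6/4/3: the 6 is implied.
A third above G in this key is Bb.
A fourth above G in this key is C.
A sixth above G in this key is E.
Together with the bass G, this spells C dominant seventh in second inversion.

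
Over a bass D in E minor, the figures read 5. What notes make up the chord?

D, F#, A

The written figures 5 are shorthand for 5/3: the 3 is implied.
A third above D in this key is F#.
A fifth above D in this key is A.
Together with the bass D, this spells D major in root position.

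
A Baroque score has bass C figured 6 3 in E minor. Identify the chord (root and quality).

The figures 6 3 indicate a triad in first inversion.
In first inversion the root lies a sixth above the bass: a sixth above C in E minor is A.
The chord tones are C, E, A, giving A minor.

A minor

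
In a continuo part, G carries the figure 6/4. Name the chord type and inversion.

triad, second inversion

Intervals of 6/4 above the bass form a triad; the bass is the fifth, so this is second inversion.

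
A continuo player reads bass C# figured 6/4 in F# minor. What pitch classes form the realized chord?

A fourth above C# in this key is F#.
A sixth above C# in this key is A.
Together with the bass C#, this spells F# minor in second inversion.

C#, F#, A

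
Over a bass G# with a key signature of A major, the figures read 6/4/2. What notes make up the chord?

G#, A, C#, E

A second above G# in this key is A.
A fourth above G# in this key is C#.
A sixth above G# in this key is E.
Together with the bass G#, this spells A major seventh in third inversion.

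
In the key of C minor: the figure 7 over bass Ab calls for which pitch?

G

Counting 6 letter steps above Ab lands on G; in C minor, that letter is G.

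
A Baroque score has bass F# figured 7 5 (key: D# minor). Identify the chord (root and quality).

The figures 7 5 indicate a seventh chord in root position.
In root position the bass is the root, so the root is F#.
The chord tones are F#, A#, C#, E#, giving F# major seventh.

F# major seventh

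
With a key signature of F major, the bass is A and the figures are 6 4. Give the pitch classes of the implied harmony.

A fourth above A in this key is D.
A sixth above A in this key is F.
Together with the bass A, this spells D minor in second inversion.

A, D, F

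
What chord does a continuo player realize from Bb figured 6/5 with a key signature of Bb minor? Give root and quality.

Gb major seventh

The figures 6/5 indicate a seventh chord in first inversion.
In first inversion the root lies a sixth above the bass: a sixth above Bb in Bb minor is Gb.
The chord tones are Bb, Db, F, Gb, giving Gb major seventh.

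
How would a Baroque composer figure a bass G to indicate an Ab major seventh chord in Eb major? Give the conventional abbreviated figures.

4/2

G is the seventh of Ab major seventh, so the chord is in third inversion.
A seventh chord in third inversion is figured 6/4/2, conventionally abbreviated 4/2.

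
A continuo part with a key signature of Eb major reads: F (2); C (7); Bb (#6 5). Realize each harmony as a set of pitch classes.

F, G, Bb, D | C, Eb, G, Bb | Bb, D, F, G#

F (6/4/2): F, G, Bb, D.
C (7/5/3): C, Eb, G, Bb.
Bb (#6/5/3): Bb, D, F, G#.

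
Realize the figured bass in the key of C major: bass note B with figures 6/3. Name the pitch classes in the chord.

A third above B in this key is D.
A sixth above B in this key is G.
Together with the bass B, this spells G major in first inversion.

B, D, G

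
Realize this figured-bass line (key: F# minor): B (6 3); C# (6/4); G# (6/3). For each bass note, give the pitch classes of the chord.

B, D, G# | C#, F#, A | G#, B, E

B (6/3): B, D, G#.
C# (6/4): C#, F#, A.
G# (6/3): G#, B, E.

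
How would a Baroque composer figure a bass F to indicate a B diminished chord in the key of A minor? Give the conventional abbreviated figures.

6/4

F is the fifth of B diminished, so the chord is in second inversion.
A triad in second inversion is figured 6/4, conventionally abbreviated 6/4.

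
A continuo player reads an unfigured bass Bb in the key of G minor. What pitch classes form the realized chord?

An unfigured bass implies 5/3.
A third above Bb in this key is D.
A fifth above Bb in this key is F.
Together with the bass Bb, this spells Bb major in root position.

Bb, D, F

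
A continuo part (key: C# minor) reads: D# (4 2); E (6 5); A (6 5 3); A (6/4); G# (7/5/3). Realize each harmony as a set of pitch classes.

D# (6/4/2): D#, E, G#, B.
E (6/5/3): E, G#, B, C#.
A (6/5/3): A, C#, E, F#.
A (6/4): A, D#, F#.
G# (7/5/3): G#, B, D#, F#.

D#, E, G#, B | E, G#, B, C# | A, C#, E, F# | A, D#, F# | G#, B, D#, F#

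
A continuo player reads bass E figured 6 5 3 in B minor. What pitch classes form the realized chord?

E, G, B, C#

A third above E in this key is G.
A fifth above E in this key is B.
A sixth above E in this key is C#.
Together with the bass E, this spells C# half-diminished seventh in first inversion.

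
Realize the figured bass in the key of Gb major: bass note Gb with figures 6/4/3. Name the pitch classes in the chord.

Gb, Bb, Cb, Eb

A third above Gb in this key is Bb.
A fourth above Gb in this key is Cb.
A sixth above Gb in this key is Eb.
Together with the bass Gb, this spells Cb major seventh in second inversion.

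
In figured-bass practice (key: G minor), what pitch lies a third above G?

Counting 2 letter steps above G lands on B; in G minor, that letter is Bb.

Bb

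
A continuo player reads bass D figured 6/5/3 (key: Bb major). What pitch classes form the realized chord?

A third above D in this key is F.
A fifth above D in this key is A.
A sixth above D in this key is Bb.
Together with the bass D, this spells Bb major seventh in first inversion.

D, F, A, Bb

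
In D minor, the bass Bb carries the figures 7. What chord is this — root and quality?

The figures 7 indicate a seventh chord in root position.
In root position the bass is the root, so the root is Bb.
The chord tones are Bb, D, F, A, giving Bb major seventh.

Bb major seventh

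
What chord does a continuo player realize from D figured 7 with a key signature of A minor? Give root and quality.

The figures 7 indicate a seventh chord in root position.
In root position the bass is the root, so the root is D.
The chord tones are D, F, A, C, giving D minor seventh.

D minor seventh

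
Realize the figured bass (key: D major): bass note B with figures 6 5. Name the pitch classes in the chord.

B, D, F#, G

The written figures 6 5 are shorthand for 6/5/3: the 3 is implied.
A third above B in this key is D.
A fifth above B in this key is F#.
A sixth above B in this key is G.
Together with the bass B, this spells G major seventh in first inversion.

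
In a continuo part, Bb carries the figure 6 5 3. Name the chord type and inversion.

Intervals of 6/5/3 above the bass form a seventh chord; the bass is the third, so this is first inversion.

seventh chord, first inversion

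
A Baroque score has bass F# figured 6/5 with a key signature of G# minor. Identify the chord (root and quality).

The figures 6/5 indicate a seventh chord in first inversion.
In first inversion the root lies a sixth above the bass: a sixth above F# in G# minor is D#.
The chord tones are F#, A#, C#, D#, giving D# minor seventh.

D# minor seventh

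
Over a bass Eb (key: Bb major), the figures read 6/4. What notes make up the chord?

Eb, A, C

A fourth above Eb in this key is A.
A sixth above Eb in this key is C.
Together with the bass Eb, this spells A diminished in second inversion.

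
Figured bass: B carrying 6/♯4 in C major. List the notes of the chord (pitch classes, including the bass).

A fourth above B in this key is E, raised to E# by the sharp.
A sixth above B in this key is G.

B, E#, G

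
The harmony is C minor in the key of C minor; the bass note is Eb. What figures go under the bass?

Eb is the third of C minor, so the chord is in first inversion.
A triad in first inversion is figured 6/3, conventionally abbreviated 6.

6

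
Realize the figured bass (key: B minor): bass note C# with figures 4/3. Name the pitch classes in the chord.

The written figures 4/3 are shorthand for 6/4/3: the 6 is implied.
A third above C# in this key is E.
A fourth above C# in this key is F#.
A sixth above C# in this key is A.
Together with the bass C#, this spells F# minor seventh in second inversion.

C#, E, F#, A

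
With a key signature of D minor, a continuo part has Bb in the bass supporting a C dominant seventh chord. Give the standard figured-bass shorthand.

4/2

Bb is the seventh of C dominant seventh, so the chord is in third inversion.
A seventh chord in third inversion is figured 6/4/2, conventionally abbreviated 4/2.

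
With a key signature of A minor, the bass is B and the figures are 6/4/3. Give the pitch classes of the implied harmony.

A third above B in this key is D.
A fourth above B in this key is E.
A sixth above B in this key is G.
Together with the bass B, this spells E minor seventh in second inversion.

B, D, E, G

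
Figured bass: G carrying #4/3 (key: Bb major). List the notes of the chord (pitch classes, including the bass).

The written figures #4/3 are shorthand for 6/4/3: the 6 is implied.
A third above G in this key is Bb.
A fourth above G in this key is C, raised to C# by the sharp.
A sixth above G in this key is Eb.

G, Bb, C#, Eb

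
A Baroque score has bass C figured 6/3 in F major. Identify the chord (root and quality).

A minor

The figures 6/3 indicate a triad in first inversion.
In first inversion the root lies a sixth above the bass: a sixth above C in F major is A.
The chord tones are C, E, A, giving A minor.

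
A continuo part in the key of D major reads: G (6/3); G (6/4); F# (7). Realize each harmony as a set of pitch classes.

G, B, E | G, C#, E | F#, A, C#, E

G (6/3): G, B, E.
G (6/4): G, C#, E.
F# (7/5/3): F#, A, C#, E.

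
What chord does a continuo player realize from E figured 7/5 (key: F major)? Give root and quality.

The figures 7/5 indicate a seventh chord in root position.
In root position the bass is the root, so the root is E.
The chord tones are E, G, Bb, D, giving E half-diminished seventh.

E half-diminished seventh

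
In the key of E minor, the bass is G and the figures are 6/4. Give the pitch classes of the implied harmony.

A fourth above G in this key is C.
A sixth above G in this key is E.
Together with the bass G, this spells C major in second inversion.

G, C, E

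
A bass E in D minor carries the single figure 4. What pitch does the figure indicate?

Counting 3 letter steps above E lands on A; in D minor, that letter is A.

A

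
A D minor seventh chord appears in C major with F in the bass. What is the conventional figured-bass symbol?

6/5

F is the third of D minor seventh, so the chord is in first inversion.
A seventh chord in first inversion is figured 6/5/3, conventionally abbreviated 6/5.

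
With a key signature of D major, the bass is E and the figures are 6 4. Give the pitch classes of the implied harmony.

A fourth above E in this key is A.
A sixth above E in this key is C#.
Together with the bass E, this spells A major in second inversion.

E, A, C#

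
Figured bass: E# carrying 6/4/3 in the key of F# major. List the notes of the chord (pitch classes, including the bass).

E#, G#, A#, C#

A third above E# in this key is G#.
A fourth above E# in this key is A#.
A sixth above E# in this key is C#.
Together with the bass E#, this spells A# minor seventh in second inversion.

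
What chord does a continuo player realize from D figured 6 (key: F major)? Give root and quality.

Bb major

The figures 6 indicate a triad in first inversion.
In first inversion the root lies a sixth above the bass: a sixth above D in F major is Bb.
The chord tones are D, F, Bb, giving Bb major.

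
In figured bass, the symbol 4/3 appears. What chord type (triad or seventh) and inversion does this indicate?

seventh chord, second inversion

4/3 is shorthand for 6/4/3.
Intervals of 6/4/3 above the bass form a seventh chord; the bass is the fifth, so this is second inversion.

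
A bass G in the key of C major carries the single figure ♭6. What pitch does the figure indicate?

Eb

Counting 5 letter steps above G lands on E; in C major, that letter is E.
The b6 figure lowers it a semitone, giving Eb.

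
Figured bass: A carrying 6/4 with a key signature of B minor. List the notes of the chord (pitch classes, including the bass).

A, D, F#

A fourth above A in this key is D.
A sixth above A in this key is F#.
Together with the bass A, this spells D major in second inversion.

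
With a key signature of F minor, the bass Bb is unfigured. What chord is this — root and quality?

Bb minor

An unfigured bass indicates a triad in root position.
In root position the bass is the root, so the root is Bb.
The chord tones are Bb, Db, F, giving Bb minor.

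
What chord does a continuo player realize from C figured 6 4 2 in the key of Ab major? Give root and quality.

The figures 6 4 2 indicate a seventh chord in third inversion.
In third inversion the root lies a second above the bass: a second above C in Ab major is Db.
The chord tones are C, Db, F, Ab, giving Db major seventh.

Db major seventh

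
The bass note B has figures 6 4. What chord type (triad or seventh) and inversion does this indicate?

triad, second inversion

Intervals of 6/4 above the bass form a triad; the bass is the fifth, so this is second inversion.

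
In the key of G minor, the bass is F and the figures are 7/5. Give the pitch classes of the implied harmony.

F, A, C, Eb

The written figures 7/5 are shorthand for 7/5/3: the 3 is implied.
A third above F in this key is A.
A fifth above F in this key is C.
A seventh above F in this key is Eb.
Together with the bass F, this spells F dominant seventh in root position.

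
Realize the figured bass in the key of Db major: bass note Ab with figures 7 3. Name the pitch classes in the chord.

Ab, C, Eb, Gb

The written figures 7 3 are shorthand for 7/5/3: the 5 is implied.
A third above Ab in this key is C.
A fifth above Ab in this key is Eb.
A seventh above Ab in this key is Gb.
Together with the bass Ab, this spells Ab dominant seventh in root position.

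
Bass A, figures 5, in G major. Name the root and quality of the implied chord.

The figures 5 indicate a triad in root position.
In root position the bass is the root, so the root is A.
The chord tones are A, C, E, giving A minor.

A minor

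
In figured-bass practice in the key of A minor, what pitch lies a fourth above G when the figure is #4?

Counting 3 letter steps above G lands on C; in A minor, that letter is C.
The #4 figure raises it a semitone, giving C#.

C#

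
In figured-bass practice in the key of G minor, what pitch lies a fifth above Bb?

Counting 4 letter steps above Bb lands on F; in G minor, that letter is F.

F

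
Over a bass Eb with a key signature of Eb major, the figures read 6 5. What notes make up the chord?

Eb, G, Bb, C

The written figures 6 5 are shorthand for 6/5/3: the 3 is implied.
A third above Eb in this key is G.
A fifth above Eb in this key is Bb.
A sixth above Eb in this key is C.
Together with the bass Eb, this spells C minor seventh in first inversion.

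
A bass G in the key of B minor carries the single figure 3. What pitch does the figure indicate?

Counting 2 letter steps above G lands on B; in B minor, that letter is B.

B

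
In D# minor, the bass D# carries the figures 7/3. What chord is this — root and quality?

The figures 7/3 indicate a seventh chord in root position.
In root position the bass is the root, so the root is D#.
The chord tones are D#, F#, A#, C#, giving D# minor seventh.

D# minor seventh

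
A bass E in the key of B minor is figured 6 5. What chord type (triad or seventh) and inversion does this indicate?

seventh chord, first inversion

6 5 is shorthand for 6/5/3.
Intervals of 6/5/3 above the bass form a seventh chord; the bass is the third, so this is first inversion.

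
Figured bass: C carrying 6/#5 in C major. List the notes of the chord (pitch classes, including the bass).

The written figures 6/#5 are shorthand for 6/5/3: the 3 is implied.
A third above C in this key is E.
A fifth above C in this key is G, raised to G# by the sharp.
A sixth above C in this key is A.
Together with the bass C, this spells A minor-major seventh in first inversion.

C, E, G#, A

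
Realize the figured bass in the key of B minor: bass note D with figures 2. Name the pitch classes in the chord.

D, E, G, B

The written figures 2 are shorthand for 6/4/2: the 6/4 are implied.
A second above D in this key is E.
A fourth above D in this key is G.
A sixth above D in this key is B.
Together with the bass D, this spells E minor seventh in third inversion.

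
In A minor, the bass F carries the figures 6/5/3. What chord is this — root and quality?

The figures 6/5/3 indicate a seventh chord in first inversion.
In first inversion the root lies a sixth above the bass: a sixth above F in A minor is D.
The chord tones are F, A, C, D, giving D minor seventh.

D minor seventh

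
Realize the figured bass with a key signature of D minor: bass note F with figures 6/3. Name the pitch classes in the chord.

F, A, D

A third above F in this key is A.
A sixth above F in this key is D.
Together with the bass F, this spells D minor in first inversion.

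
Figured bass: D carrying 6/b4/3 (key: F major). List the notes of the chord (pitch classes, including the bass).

D, F, Gb, Bb

A third above D in this key is F.
A fourth above D in this key is G, lowered to Gb by the flat.
A sixth above D in this key is Bb.
Together with the bass D, this spells Gb augmented major seventh in second inversion.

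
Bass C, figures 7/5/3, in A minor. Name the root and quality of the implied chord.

C major seventh

The figures 7/5/3 indicate a seventh chord in root position.
In root position the bass is the root, so the root is C.
The chord tones are C, E, G, B, giving C major seventh.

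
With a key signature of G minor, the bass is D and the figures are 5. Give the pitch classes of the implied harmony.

D, F, A

The written figures 5 are shorthand for 5/3: the 3 is implied.
A third above D in this key is F.
A fifth above D in this key is A.
Together with the bass D, this spells D minor in root position.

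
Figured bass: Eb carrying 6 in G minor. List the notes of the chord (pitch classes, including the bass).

Eb, G, C

The written figures 6 are shorthand for 6/3: the 3 is implied.
A third above Eb in this key is G.
A sixth above Eb in this key is C.
Together with the bass Eb, this spells C minor in first inversion.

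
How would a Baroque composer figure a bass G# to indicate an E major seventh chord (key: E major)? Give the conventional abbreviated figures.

6/5

G# is the third of E major seventh, so the chord is in first inversion.
A seventh chord in first inversion is figured 6/5/3, conventionally abbreviated 6/5.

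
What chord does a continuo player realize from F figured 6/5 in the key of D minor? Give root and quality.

The figures 6/5 indicate a seventh chord in first inversion.
In first inversion the root lies a sixth above the bass: a sixth above F in D minor is D.
The chord tones are F, A, C, D, giving D minor seventh.

D minor seventh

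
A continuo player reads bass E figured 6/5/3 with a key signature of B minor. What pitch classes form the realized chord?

A third above E in this key is G.
A fifth above E in this key is B.
A sixth above E in this key is C#.
Together with the bass E, this spells C# half-diminished seventh in first inversion.

E, G, B, C#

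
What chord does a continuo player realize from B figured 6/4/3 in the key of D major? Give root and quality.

The figures 6/4/3 indicate a seventh chord in second inversion.
In second inversion the root lies a fourth above the bass: a fourth above B in D major is E.
The chord tones are B, D, E, G, giving E minor seventh.

E minor seventh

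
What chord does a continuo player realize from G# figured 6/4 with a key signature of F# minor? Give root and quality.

The figures 6/4 indicate a triad in second inversion.
In second inversion the root lies a fourth above the bass: a fourth above G# in F# minor is C#.
The chord tones are G#, C#, E, giving C# minor.

C# minor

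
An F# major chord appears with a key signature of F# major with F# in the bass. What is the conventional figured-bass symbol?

F# is the root of F# major, so the chord is in root position.
A triad in root position is figured 5/3, conventionally abbreviated (no figures — root-position triad).

no figures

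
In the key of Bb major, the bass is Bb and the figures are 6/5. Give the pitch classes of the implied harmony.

Bb, D, F, G

The written figures 6/5 are shorthand for 6/5/3: the 3 is implied.
A third above Bb in this key is D.
A fifth above Bb in this key is F.
A sixth above Bb in this key is G.
Together with the bass Bb, this spells G minor seventh in first inversion.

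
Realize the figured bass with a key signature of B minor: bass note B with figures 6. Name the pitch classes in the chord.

The written figures 6 are shorthand for 6/3: the 3 is implied.
A third above B in this key is D.
A sixth above B in this key is G.
Together with the bass B, this spells G major in first inversion.

B, D, G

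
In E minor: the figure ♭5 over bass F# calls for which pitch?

Cb

Counting 4 letter steps above F# lands on C; in E minor, that letter is C.
The b5 figure lowers it a semitone, giving Cb.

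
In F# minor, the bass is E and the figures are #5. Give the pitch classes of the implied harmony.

The written figures #5 are shorthand for 5/3: the 3 is implied.
A third above E in this key is G#.
A fifth above E in this key is B, raised to B# by the sharp.
Together with the bass E, this spells E augmented in root position.

E, G#, B#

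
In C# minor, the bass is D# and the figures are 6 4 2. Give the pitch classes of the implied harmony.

A second above D# in this key is E.
A fourth above D# in this key is G#.
A sixth above D# in this key is B.
Together with the bass D#, this spells E major seventh in third inversion.

D#, E, G#, B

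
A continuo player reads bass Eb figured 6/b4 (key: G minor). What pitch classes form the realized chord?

A fourth above Eb in this key is A, lowered to Ab by the flat.
A sixth above Eb in this key is C.
Together with the bass Eb, this spells Ab major in second inversion.

Eb, Ab, C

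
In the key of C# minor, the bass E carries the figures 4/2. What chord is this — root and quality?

F# minor seventh

The figures 4/2 indicate a seventh chord in third inversion.
In third inversion the root lies a second above the bass: a second above E in C# minor is F#.
The chord tones are E, F#, A, C#, giving F# minor seventh.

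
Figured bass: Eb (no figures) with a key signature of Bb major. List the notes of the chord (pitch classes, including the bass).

Eb, G, Bb

An unfigured bass implies 5/3.
A third above Eb in this key is G.
A fifth above Eb in this key is Bb.
Together with the bass Eb, this spells Eb major in root position.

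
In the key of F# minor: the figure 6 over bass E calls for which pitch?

Counting 5 letter steps above E lands on C; in F# minor, that letter is C#.

C#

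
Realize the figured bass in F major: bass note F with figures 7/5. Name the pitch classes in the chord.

The written figures 7/5 are shorthand for 7/5/3: the 3 is implied.
A third above F in this key is A.
A fifth above F in this key is C.
A seventh above F in this key is E.
Together with the bass F, this spells F major seventh in root position.

F, A, C, E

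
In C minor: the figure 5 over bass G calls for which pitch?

D

Counting 4 letter steps above G lands on D; in C minor, that letter is D.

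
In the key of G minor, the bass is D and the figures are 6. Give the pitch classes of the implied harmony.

D, F, Bb

The written figures 6 are shorthand for 6/3: the 3 is implied.
A third above D in this key is F.
A sixth above D in this key is Bb.
Together with the bass D, this spells Bb major in first inversion.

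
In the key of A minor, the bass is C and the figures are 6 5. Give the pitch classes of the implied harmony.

The written figures 6 5 are shorthand for 6/5/3: the 3 is implied.
A third above C in this key is E.
A fifth above C in this key is G.
A sixth above C in this key is A.
Together with the bass C, this spells A minor seventh in first inversion.

C, E, G, A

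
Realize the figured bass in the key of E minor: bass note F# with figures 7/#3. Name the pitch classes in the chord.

F#, A#, C, E

The written figures 7/#3 are shorthand for 7/5/3: the 5 is implied.
A third above F# in this key is A, raised to A# by the sharp.
A fifth above F# in this key is C.
A seventh above F# in this key is E.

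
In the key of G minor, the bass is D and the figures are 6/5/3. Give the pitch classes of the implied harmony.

A third above D in this key is F.
A fifth above D in this key is A.
A sixth above D in this key is Bb.
Together with the bass D, this spells Bb major seventh in first inversion.

D, F, A, Bb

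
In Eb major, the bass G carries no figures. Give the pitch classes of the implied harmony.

G, Bb, D

An unfigured bass implies 5/3.
A third above G in this key is Bb.
A fifth above G in this key is D.
Together with the bass G, this spells G minor in root position.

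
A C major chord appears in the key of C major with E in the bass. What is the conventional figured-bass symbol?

6

E is the third of C major, so the chord is in first inversion.
A triad in first inversion is figured 6/3, conventionally abbreviated 6.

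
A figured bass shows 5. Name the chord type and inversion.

triad, root position

5 is shorthand for 5/3.
Intervals of 5/3 above the bass form a triad; the bass is the root, so this is root position.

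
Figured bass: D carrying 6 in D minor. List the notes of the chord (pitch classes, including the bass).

The written figures 6 are shorthand for 6/3: the 3 is implied.
A third above D in this key is F.
A sixth above D in this key is Bb.
Together with the bass D, this spells Bb major in first inversion.

D, F, Bb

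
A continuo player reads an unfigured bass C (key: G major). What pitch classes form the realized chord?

An unfigured bass implies 5/3.
A third above C in this key is E.
A fifth above C in this key is G.
Together with the bass C, this spells C major in root position.

C, E, G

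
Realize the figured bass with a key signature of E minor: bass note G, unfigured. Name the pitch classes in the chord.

G, B, D

An unfigured bass implies 5/3.
A third above G in this key is B.
A fifth above G in this key is D.
Together with the bass G, this spells G major in root position.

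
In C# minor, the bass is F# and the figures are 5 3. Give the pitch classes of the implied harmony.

F#, A, C#

A third above F# in this key is A.
A fifth above F# in this key is C#.
Together with the bass F#, this spells F# minor in root position.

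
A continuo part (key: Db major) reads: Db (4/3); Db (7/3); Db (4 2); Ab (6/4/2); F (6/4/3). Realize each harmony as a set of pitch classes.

Db, F, Gb, Bb | Db, F, Ab, C | Db, Eb, Gb, Bb | Ab, Bb, Db, F | F, Ab, Bb, Db

Db (6/4/3): Db, F, Gb, Bb.
Db (7/5/3): Db, F, Ab, C.
Db (6/4/2): Db, Eb, Gb, Bb.
Ab (6/4/2): Ab, Bb, Db, F.
F (6/4/3): F, Ab, Bb, Db.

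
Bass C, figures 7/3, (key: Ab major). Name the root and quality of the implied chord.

C minor seventh

The figures 7/3 indicate a seventh chord in root position.
In root position the bass is the root, so the root is C.
The chord tones are C, Eb, G, Bb, giving C minor seventh.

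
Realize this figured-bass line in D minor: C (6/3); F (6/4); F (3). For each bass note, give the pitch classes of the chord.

C, E, A | F, Bb, D | F, A, C

C (6/3): C, E, A.
F (6/4): F, Bb, D.
F (5/3): F, A, C.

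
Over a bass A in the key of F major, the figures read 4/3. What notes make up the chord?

The written figures 4/3 are shorthand for 6/4/3: the 6 is implied.
A third above A in this key is C.
A fourth above A in this key is D.
A sixth above A in this key is F.
Together with the bass A, this spells D minor seventh in second inversion.

A, C, D, F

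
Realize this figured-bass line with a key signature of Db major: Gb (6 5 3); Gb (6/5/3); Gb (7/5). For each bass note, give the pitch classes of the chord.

Gb, Bb, Db, Eb | Gb, Bb, Db, Eb | Gb, Bb, Db, F

Gb (6/5/3): Gb, Bb, Db, Eb.
Gb (6/5/3): Gb, Bb, Db, Eb.
Gb (7/5/3): Gb, Bb, Db, F.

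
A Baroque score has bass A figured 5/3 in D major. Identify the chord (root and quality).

The figures 5/3 indicate a triad in root position.
In root position the bass is the root, so the root is A.
The chord tones are A, C#, E, giving A major.

A major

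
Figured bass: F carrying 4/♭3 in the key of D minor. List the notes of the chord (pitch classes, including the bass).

F, Ab, Bb, D

The written figures 4/♭3 are shorthand for 6/4/3: the 6 is implied.
A third above F in this key is A, lowered to Ab by the flat.
A fourth above F in this key is Bb.
A sixth above F in this key is D.
Together with the bass F, this spells Bb dominant seventh in second inversion.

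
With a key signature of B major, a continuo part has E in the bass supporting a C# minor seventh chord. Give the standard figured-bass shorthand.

6/5

E is the third of C# minor seventh, so the chord is in first inversion.
A seventh chord in first inversion is figured 6/5/3, conventionally abbreviated 6/5.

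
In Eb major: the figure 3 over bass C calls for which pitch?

Eb

Counting 2 letter steps above C lands on E; in Eb major, that letter is Eb.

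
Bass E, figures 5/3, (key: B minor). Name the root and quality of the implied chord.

E minor

The figures 5/3 indicate a triad in root position.
In root position the bass is the root, so the root is E.
The chord tones are E, G, B, giving E minor.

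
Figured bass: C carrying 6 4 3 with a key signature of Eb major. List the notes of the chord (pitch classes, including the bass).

A third above C in this key is Eb.
A fourth above C in this key is F.
A sixth above C in this key is Ab.
Together with the bass C, this spells F minor seventh in second inversion.

C, Eb, F, Ab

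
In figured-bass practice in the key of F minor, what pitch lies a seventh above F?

Counting 6 letter steps above F lands on E; in F minor, that letter is Eb.

Eb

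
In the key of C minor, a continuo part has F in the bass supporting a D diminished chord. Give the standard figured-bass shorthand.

6

F is the third of D diminished, so the chord is in first inversion.
A triad in first inversion is figured 6/3, conventionally abbreviated 6.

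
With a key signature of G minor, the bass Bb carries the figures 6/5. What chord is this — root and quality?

G minor seventh

The figures 6/5 indicate a seventh chord in first inversion.
In first inversion the root lies a sixth above the bass: a sixth above Bb in G minor is G.
The chord tones are Bb, D, F, G, giving G minor seventh.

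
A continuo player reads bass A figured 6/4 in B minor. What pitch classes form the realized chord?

A, D, F#

A fourth above A in this key is D.
A sixth above A in this key is F#.
Together with the bass A, this spells D major in second inversion.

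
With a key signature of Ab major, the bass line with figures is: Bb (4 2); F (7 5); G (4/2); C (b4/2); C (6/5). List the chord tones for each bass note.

Bb, C, Eb, G | F, Ab, C, Eb | G, Ab, C, Eb | C, Db, Fb, Ab | C, Eb, G, Ab

Bb (6/4/2): Bb, C, Eb, G.
F (7/5/3): F, Ab, C, Eb.
G (6/4/2): G, Ab, C, Eb.
C (6/b4/2): C, Db, Fb, Ab.
C (6/5/3): C, Eb, G, Ab.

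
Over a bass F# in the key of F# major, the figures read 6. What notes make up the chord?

The written figures 6 are shorthand for 6/3: the 3 is implied.
A third above F# in this key is A#.
A sixth above F# in this key is D#.
Together with the bass F#, this spells D# minor in first inversion.

F#, A#, D#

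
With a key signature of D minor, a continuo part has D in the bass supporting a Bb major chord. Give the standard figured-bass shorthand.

6

D is the third of Bb major, so the chord is in first inversion.
A triad in first inversion is figured 6/3, conventionally abbreviated 6.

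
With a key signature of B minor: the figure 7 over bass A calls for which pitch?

G

Counting 6 letter steps above A lands on G; in B minor, that letter is G.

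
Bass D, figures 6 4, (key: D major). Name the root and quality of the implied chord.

G major

The figures 6 4 indicate a triad in second inversion.
In second inversion the root lies a fourth above the bass: a fourth above D in D major is G.
The chord tones are D, G, B, giving G major.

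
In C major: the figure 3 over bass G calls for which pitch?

B

Counting 2 letter steps above G lands on B; in C major, that letter is B.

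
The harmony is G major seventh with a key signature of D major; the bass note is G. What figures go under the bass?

G is the root of G major seventh, so the chord is in root position.
A seventh chord in root position is figured 7/5/3, conventionally abbreviated 7.

7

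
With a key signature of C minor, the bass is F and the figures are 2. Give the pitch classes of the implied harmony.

F, G, Bb, D

The written figures 2 are shorthand for 6/4/2: the 6/4 are implied.
A second above F in this key is G.
A fourth above F in this key is Bb.
A sixth above F in this key is D.
Together with the bass F, this spells G minor seventh in third inversion.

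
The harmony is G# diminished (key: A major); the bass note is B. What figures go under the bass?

B is the third of G# diminished, so the chord is in first inversion.
A triad in first inversion is figured 6/3, conventionally abbreviated 6.

6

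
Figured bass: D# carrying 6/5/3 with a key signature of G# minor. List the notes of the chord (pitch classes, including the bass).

A third above D# in this key is F#.
A fifth above D# in this key is A#.
A sixth above D# in this key is B.
Together with the bass D#, this spells B major seventh in first inversion.

D#, F#, A#, B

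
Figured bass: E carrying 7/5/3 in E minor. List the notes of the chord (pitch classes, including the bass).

E, G, B, D

A third above E in this key is G.
A fifth above E in this key is B.
A seventh above E in this key is D.
Together with the bass E, this spells E minor seventh in root position.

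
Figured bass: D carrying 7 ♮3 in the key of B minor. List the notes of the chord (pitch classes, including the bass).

D, F, A, C#

The written figures 7 ♮3 are shorthand for 7/5/3: the 5 is implied.
A third above D in this key is F#, made natural (F) by the ♮ figure.
A fifth above D in this key is A.
A seventh above D in this key is C#.
Together with the bass D, this spells D minor-major seventh in root position.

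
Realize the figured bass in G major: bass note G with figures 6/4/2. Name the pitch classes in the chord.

A second above G in this key is A.
A fourth above G in this key is C.
A sixth above G in this key is E.
Together with the bass G, this spells A minor seventh in third inversion.

G, A, C, E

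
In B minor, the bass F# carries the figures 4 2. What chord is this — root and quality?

G major seventh

The figures 4 2 indicate a seventh chord in third inversion.
In third inversion the root lies a second above the bass: a second above F# in B minor is G.
The chord tones are F#, G, B, D, giving G major seventh.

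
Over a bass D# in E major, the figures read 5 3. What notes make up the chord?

A third above D# in this key is F#.
A fifth above D# in this key is A.
Together with the bass D#, this spells D# diminished in root position.

D#, F#, A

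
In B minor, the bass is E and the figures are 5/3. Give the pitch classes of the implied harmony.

A third above E in this key is G.
A fifth above E in this key is B.
Together with the bass E, this spells E minor in root position.

E, G, B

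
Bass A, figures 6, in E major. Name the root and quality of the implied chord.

The figures 6 indicate a triad in first inversion.
In first inversion the root lies a sixth above the bass: a sixth above A in E major is F#.
The chord tones are A, C#, F#, giving F# minor.

F# minor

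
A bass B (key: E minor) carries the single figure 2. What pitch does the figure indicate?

C

Counting 1 letter step above B lands on C; in E minor, that letter is C.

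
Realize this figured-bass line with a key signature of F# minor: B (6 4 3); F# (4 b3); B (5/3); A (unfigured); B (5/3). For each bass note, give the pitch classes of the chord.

B, D, E, G# | F#, Ab, B, D | B, D, F# | A, C#, E | B, D, F#

B (6/4/3): B, D, E, G#.
F# (6/4/b3): F#, Ab, B, D.
B (5/3): B, D, F#.
A (5/3): A, C#, E.
B (5/3): B, D, F#.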